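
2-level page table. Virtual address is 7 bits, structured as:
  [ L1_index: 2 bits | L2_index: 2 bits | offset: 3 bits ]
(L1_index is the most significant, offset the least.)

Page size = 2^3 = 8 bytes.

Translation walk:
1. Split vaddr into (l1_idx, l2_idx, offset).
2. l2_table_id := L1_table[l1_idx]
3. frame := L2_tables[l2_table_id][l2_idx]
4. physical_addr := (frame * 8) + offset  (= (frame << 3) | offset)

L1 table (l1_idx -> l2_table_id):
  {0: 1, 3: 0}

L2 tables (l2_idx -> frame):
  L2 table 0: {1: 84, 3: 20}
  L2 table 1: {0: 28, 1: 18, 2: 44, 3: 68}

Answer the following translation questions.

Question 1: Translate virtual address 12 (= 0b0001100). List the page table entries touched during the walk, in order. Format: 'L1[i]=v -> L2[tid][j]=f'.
Answer: L1[0]=1 -> L2[1][1]=18

Derivation:
vaddr = 12 = 0b0001100
Split: l1_idx=0, l2_idx=1, offset=4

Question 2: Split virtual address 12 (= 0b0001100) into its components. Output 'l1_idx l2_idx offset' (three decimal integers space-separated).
Answer: 0 1 4

Derivation:
vaddr = 12 = 0b0001100
  top 2 bits -> l1_idx = 0
  next 2 bits -> l2_idx = 1
  bottom 3 bits -> offset = 4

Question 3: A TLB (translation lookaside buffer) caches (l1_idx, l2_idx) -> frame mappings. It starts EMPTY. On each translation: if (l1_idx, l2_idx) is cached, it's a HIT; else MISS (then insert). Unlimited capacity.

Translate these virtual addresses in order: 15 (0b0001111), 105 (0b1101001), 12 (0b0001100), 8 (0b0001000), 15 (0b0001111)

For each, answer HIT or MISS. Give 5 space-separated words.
Answer: MISS MISS HIT HIT HIT

Derivation:
vaddr=15: (0,1) not in TLB -> MISS, insert
vaddr=105: (3,1) not in TLB -> MISS, insert
vaddr=12: (0,1) in TLB -> HIT
vaddr=8: (0,1) in TLB -> HIT
vaddr=15: (0,1) in TLB -> HIT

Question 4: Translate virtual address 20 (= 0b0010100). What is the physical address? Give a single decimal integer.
Answer: 356

Derivation:
vaddr = 20 = 0b0010100
Split: l1_idx=0, l2_idx=2, offset=4
L1[0] = 1
L2[1][2] = 44
paddr = 44 * 8 + 4 = 356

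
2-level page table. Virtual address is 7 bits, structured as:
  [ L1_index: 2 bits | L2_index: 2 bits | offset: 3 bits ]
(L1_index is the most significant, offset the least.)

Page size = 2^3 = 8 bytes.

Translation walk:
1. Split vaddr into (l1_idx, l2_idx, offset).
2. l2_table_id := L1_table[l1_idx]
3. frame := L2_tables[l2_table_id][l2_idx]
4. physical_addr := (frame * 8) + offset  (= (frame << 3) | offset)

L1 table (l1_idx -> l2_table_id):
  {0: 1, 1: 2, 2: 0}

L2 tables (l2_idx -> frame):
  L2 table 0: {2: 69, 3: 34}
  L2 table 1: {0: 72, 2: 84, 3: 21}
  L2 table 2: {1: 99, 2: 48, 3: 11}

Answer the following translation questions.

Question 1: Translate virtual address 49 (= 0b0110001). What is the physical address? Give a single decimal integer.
Answer: 385

Derivation:
vaddr = 49 = 0b0110001
Split: l1_idx=1, l2_idx=2, offset=1
L1[1] = 2
L2[2][2] = 48
paddr = 48 * 8 + 1 = 385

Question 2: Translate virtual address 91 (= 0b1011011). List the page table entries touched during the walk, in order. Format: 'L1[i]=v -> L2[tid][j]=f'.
Answer: L1[2]=0 -> L2[0][3]=34

Derivation:
vaddr = 91 = 0b1011011
Split: l1_idx=2, l2_idx=3, offset=3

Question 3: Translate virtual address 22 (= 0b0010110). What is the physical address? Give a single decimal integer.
vaddr = 22 = 0b0010110
Split: l1_idx=0, l2_idx=2, offset=6
L1[0] = 1
L2[1][2] = 84
paddr = 84 * 8 + 6 = 678

Answer: 678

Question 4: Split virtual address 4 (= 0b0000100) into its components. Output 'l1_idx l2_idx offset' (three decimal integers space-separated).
vaddr = 4 = 0b0000100
  top 2 bits -> l1_idx = 0
  next 2 bits -> l2_idx = 0
  bottom 3 bits -> offset = 4

Answer: 0 0 4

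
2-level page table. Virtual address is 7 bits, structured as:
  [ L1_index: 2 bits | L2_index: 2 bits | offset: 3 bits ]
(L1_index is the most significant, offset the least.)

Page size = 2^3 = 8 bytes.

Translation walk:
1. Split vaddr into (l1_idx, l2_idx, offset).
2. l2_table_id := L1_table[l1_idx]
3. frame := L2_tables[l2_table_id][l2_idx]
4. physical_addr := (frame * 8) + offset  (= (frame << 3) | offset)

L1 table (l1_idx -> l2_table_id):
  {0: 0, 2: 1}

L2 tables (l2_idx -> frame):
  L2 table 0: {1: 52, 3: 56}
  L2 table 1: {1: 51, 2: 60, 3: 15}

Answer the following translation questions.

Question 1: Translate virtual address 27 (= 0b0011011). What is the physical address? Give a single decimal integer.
vaddr = 27 = 0b0011011
Split: l1_idx=0, l2_idx=3, offset=3
L1[0] = 0
L2[0][3] = 56
paddr = 56 * 8 + 3 = 451

Answer: 451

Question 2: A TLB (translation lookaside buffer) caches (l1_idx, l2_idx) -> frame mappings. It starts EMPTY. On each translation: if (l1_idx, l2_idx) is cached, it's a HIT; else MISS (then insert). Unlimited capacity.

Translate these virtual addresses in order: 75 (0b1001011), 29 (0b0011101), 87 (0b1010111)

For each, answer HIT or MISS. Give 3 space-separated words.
vaddr=75: (2,1) not in TLB -> MISS, insert
vaddr=29: (0,3) not in TLB -> MISS, insert
vaddr=87: (2,2) not in TLB -> MISS, insert

Answer: MISS MISS MISS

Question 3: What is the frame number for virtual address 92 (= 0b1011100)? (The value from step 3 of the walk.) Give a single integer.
Answer: 15

Derivation:
vaddr = 92: l1_idx=2, l2_idx=3
L1[2] = 1; L2[1][3] = 15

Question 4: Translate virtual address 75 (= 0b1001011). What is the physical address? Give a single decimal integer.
Answer: 411

Derivation:
vaddr = 75 = 0b1001011
Split: l1_idx=2, l2_idx=1, offset=3
L1[2] = 1
L2[1][1] = 51
paddr = 51 * 8 + 3 = 411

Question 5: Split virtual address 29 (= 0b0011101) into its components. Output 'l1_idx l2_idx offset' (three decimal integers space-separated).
Answer: 0 3 5

Derivation:
vaddr = 29 = 0b0011101
  top 2 bits -> l1_idx = 0
  next 2 bits -> l2_idx = 3
  bottom 3 bits -> offset = 5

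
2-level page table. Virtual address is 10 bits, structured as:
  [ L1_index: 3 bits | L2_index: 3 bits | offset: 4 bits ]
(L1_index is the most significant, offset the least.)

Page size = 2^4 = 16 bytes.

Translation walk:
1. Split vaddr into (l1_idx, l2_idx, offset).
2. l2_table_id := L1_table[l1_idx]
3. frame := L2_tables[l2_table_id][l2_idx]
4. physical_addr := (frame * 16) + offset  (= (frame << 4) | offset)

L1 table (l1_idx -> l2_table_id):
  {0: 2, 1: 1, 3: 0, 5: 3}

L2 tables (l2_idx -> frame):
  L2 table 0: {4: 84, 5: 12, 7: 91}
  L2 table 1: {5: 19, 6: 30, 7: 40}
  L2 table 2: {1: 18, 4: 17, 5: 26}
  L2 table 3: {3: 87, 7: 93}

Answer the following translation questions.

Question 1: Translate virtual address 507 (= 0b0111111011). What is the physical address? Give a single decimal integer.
vaddr = 507 = 0b0111111011
Split: l1_idx=3, l2_idx=7, offset=11
L1[3] = 0
L2[0][7] = 91
paddr = 91 * 16 + 11 = 1467

Answer: 1467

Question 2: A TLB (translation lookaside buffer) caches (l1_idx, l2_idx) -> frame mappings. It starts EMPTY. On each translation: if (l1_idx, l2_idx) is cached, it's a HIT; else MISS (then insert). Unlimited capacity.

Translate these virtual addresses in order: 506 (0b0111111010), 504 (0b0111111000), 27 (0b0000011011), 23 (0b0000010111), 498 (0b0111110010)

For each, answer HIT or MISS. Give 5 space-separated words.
Answer: MISS HIT MISS HIT HIT

Derivation:
vaddr=506: (3,7) not in TLB -> MISS, insert
vaddr=504: (3,7) in TLB -> HIT
vaddr=27: (0,1) not in TLB -> MISS, insert
vaddr=23: (0,1) in TLB -> HIT
vaddr=498: (3,7) in TLB -> HIT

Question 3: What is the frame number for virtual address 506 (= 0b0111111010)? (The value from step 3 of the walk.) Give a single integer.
vaddr = 506: l1_idx=3, l2_idx=7
L1[3] = 0; L2[0][7] = 91

Answer: 91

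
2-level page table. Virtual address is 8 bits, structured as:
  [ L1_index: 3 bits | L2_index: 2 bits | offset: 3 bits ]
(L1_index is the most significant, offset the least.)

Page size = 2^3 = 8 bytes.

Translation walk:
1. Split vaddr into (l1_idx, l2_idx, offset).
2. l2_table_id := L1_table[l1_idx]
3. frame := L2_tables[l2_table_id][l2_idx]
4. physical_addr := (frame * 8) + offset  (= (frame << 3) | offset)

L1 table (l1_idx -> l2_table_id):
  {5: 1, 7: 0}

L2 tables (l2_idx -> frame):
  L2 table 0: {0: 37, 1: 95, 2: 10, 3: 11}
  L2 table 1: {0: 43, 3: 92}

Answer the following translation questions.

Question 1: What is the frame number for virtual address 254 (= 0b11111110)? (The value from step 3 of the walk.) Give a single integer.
vaddr = 254: l1_idx=7, l2_idx=3
L1[7] = 0; L2[0][3] = 11

Answer: 11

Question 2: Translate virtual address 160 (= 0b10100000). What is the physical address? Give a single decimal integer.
vaddr = 160 = 0b10100000
Split: l1_idx=5, l2_idx=0, offset=0
L1[5] = 1
L2[1][0] = 43
paddr = 43 * 8 + 0 = 344

Answer: 344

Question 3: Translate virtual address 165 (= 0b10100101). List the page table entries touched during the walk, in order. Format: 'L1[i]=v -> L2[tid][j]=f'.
vaddr = 165 = 0b10100101
Split: l1_idx=5, l2_idx=0, offset=5

Answer: L1[5]=1 -> L2[1][0]=43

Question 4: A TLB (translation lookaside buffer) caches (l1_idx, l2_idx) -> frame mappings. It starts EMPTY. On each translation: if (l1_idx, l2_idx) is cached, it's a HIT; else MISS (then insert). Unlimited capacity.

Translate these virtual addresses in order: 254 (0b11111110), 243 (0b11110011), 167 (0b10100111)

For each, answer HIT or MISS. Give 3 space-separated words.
Answer: MISS MISS MISS

Derivation:
vaddr=254: (7,3) not in TLB -> MISS, insert
vaddr=243: (7,2) not in TLB -> MISS, insert
vaddr=167: (5,0) not in TLB -> MISS, insert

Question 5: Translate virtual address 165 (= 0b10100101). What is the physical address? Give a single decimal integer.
Answer: 349

Derivation:
vaddr = 165 = 0b10100101
Split: l1_idx=5, l2_idx=0, offset=5
L1[5] = 1
L2[1][0] = 43
paddr = 43 * 8 + 5 = 349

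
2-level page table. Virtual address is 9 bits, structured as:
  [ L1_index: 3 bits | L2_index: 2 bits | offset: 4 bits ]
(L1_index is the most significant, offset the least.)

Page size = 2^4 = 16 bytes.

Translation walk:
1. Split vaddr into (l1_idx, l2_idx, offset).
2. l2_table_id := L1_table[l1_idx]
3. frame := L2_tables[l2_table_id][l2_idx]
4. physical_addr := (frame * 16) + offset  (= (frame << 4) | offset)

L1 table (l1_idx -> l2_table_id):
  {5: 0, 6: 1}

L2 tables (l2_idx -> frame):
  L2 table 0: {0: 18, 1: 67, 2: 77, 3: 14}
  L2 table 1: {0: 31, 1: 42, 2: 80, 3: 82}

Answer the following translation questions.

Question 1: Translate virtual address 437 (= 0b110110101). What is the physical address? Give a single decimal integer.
vaddr = 437 = 0b110110101
Split: l1_idx=6, l2_idx=3, offset=5
L1[6] = 1
L2[1][3] = 82
paddr = 82 * 16 + 5 = 1317

Answer: 1317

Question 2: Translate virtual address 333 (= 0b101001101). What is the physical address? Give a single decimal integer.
vaddr = 333 = 0b101001101
Split: l1_idx=5, l2_idx=0, offset=13
L1[5] = 0
L2[0][0] = 18
paddr = 18 * 16 + 13 = 301

Answer: 301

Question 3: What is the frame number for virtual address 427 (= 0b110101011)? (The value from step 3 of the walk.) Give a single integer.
vaddr = 427: l1_idx=6, l2_idx=2
L1[6] = 1; L2[1][2] = 80

Answer: 80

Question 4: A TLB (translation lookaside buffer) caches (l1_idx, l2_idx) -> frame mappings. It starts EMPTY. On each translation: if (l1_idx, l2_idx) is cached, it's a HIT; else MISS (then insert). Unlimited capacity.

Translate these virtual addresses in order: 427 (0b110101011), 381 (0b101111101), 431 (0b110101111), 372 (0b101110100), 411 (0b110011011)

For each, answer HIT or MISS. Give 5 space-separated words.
vaddr=427: (6,2) not in TLB -> MISS, insert
vaddr=381: (5,3) not in TLB -> MISS, insert
vaddr=431: (6,2) in TLB -> HIT
vaddr=372: (5,3) in TLB -> HIT
vaddr=411: (6,1) not in TLB -> MISS, insert

Answer: MISS MISS HIT HIT MISS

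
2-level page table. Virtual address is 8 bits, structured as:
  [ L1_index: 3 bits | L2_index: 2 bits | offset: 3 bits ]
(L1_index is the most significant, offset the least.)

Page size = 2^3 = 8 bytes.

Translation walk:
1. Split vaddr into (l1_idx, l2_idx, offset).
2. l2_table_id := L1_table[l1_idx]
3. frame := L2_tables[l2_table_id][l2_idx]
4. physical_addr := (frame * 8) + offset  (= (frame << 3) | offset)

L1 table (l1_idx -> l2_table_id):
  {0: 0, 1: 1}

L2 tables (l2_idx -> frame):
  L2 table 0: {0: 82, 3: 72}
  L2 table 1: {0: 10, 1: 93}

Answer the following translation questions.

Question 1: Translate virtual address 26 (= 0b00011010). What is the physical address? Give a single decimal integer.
Answer: 578

Derivation:
vaddr = 26 = 0b00011010
Split: l1_idx=0, l2_idx=3, offset=2
L1[0] = 0
L2[0][3] = 72
paddr = 72 * 8 + 2 = 578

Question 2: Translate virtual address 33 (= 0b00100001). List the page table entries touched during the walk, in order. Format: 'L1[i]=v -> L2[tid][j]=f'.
Answer: L1[1]=1 -> L2[1][0]=10

Derivation:
vaddr = 33 = 0b00100001
Split: l1_idx=1, l2_idx=0, offset=1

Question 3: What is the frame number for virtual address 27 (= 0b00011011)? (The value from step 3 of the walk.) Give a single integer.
Answer: 72

Derivation:
vaddr = 27: l1_idx=0, l2_idx=3
L1[0] = 0; L2[0][3] = 72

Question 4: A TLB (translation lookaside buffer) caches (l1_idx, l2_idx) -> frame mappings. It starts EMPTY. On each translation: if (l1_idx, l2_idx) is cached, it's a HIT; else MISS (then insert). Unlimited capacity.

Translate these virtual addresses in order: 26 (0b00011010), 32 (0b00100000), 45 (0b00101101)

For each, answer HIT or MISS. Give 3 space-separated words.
vaddr=26: (0,3) not in TLB -> MISS, insert
vaddr=32: (1,0) not in TLB -> MISS, insert
vaddr=45: (1,1) not in TLB -> MISS, insert

Answer: MISS MISS MISS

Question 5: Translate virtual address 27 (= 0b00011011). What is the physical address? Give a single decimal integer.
vaddr = 27 = 0b00011011
Split: l1_idx=0, l2_idx=3, offset=3
L1[0] = 0
L2[0][3] = 72
paddr = 72 * 8 + 3 = 579

Answer: 579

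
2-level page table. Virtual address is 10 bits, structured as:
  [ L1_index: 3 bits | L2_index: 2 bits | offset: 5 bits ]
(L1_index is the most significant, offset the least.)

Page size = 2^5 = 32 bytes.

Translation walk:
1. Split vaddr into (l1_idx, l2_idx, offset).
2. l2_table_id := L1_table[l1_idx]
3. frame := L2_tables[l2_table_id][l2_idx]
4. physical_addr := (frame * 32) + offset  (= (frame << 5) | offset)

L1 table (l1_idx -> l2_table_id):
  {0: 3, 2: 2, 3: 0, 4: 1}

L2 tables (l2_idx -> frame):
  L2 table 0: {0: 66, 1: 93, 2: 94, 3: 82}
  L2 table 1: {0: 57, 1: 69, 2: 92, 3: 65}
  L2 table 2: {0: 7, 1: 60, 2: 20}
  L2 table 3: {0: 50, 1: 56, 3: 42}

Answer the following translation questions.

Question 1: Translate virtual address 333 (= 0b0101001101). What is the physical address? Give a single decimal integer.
vaddr = 333 = 0b0101001101
Split: l1_idx=2, l2_idx=2, offset=13
L1[2] = 2
L2[2][2] = 20
paddr = 20 * 32 + 13 = 653

Answer: 653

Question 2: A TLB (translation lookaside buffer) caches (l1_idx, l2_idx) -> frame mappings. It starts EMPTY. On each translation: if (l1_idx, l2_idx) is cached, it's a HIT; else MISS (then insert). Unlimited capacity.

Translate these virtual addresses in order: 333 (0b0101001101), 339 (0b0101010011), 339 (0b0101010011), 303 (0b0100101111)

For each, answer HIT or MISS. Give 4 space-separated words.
vaddr=333: (2,2) not in TLB -> MISS, insert
vaddr=339: (2,2) in TLB -> HIT
vaddr=339: (2,2) in TLB -> HIT
vaddr=303: (2,1) not in TLB -> MISS, insert

Answer: MISS HIT HIT MISS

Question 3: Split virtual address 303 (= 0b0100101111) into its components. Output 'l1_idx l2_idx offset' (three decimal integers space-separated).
vaddr = 303 = 0b0100101111
  top 3 bits -> l1_idx = 2
  next 2 bits -> l2_idx = 1
  bottom 5 bits -> offset = 15

Answer: 2 1 15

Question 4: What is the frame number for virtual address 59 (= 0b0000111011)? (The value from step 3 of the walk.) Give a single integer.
vaddr = 59: l1_idx=0, l2_idx=1
L1[0] = 3; L2[3][1] = 56

Answer: 56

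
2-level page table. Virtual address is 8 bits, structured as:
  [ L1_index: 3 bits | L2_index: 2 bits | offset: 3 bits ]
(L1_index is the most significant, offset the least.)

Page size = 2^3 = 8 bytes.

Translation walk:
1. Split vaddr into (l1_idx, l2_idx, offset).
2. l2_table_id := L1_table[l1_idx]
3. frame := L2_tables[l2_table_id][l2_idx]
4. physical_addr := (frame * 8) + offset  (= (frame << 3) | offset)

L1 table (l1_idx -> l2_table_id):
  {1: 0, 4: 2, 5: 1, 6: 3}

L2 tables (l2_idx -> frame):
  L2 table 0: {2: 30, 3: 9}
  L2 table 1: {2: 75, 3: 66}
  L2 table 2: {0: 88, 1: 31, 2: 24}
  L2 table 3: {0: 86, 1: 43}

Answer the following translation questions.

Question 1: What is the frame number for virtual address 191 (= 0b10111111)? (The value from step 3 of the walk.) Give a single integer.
vaddr = 191: l1_idx=5, l2_idx=3
L1[5] = 1; L2[1][3] = 66

Answer: 66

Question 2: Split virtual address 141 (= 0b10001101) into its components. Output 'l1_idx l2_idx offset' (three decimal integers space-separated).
vaddr = 141 = 0b10001101
  top 3 bits -> l1_idx = 4
  next 2 bits -> l2_idx = 1
  bottom 3 bits -> offset = 5

Answer: 4 1 5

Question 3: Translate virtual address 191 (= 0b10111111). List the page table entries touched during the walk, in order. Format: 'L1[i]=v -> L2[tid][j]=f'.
vaddr = 191 = 0b10111111
Split: l1_idx=5, l2_idx=3, offset=7

Answer: L1[5]=1 -> L2[1][3]=66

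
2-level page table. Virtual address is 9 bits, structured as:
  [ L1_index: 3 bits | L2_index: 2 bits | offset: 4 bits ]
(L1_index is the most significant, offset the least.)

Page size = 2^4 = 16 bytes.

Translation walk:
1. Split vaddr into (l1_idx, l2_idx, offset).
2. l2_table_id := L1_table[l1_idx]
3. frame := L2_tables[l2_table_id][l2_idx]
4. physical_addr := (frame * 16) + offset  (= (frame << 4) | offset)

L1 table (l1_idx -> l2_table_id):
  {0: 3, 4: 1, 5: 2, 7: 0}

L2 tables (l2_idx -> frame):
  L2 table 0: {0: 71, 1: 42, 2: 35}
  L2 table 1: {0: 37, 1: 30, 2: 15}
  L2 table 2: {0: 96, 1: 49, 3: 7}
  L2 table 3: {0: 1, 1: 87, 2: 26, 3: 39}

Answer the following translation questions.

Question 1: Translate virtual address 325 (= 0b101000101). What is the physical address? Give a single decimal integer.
vaddr = 325 = 0b101000101
Split: l1_idx=5, l2_idx=0, offset=5
L1[5] = 2
L2[2][0] = 96
paddr = 96 * 16 + 5 = 1541

Answer: 1541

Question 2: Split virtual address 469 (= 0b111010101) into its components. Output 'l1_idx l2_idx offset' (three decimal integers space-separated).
vaddr = 469 = 0b111010101
  top 3 bits -> l1_idx = 7
  next 2 bits -> l2_idx = 1
  bottom 4 bits -> offset = 5

Answer: 7 1 5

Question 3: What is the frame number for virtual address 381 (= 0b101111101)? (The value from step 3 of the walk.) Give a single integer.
Answer: 7

Derivation:
vaddr = 381: l1_idx=5, l2_idx=3
L1[5] = 2; L2[2][3] = 7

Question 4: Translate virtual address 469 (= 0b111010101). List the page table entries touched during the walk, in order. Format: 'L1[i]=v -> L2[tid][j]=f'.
vaddr = 469 = 0b111010101
Split: l1_idx=7, l2_idx=1, offset=5

Answer: L1[7]=0 -> L2[0][1]=42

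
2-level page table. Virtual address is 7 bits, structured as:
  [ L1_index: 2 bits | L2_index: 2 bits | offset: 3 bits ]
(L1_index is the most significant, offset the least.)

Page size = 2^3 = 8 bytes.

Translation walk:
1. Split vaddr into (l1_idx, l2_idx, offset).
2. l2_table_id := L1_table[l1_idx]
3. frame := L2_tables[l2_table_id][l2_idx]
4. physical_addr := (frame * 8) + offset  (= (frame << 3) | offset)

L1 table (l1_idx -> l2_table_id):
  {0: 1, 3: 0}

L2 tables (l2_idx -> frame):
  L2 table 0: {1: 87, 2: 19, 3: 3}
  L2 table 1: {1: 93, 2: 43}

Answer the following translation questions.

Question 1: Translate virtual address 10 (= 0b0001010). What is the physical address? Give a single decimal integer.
vaddr = 10 = 0b0001010
Split: l1_idx=0, l2_idx=1, offset=2
L1[0] = 1
L2[1][1] = 93
paddr = 93 * 8 + 2 = 746

Answer: 746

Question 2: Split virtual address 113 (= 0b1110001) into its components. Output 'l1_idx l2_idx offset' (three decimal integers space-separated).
vaddr = 113 = 0b1110001
  top 2 bits -> l1_idx = 3
  next 2 bits -> l2_idx = 2
  bottom 3 bits -> offset = 1

Answer: 3 2 1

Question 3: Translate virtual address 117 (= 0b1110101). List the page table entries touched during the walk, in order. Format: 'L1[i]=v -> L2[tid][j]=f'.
Answer: L1[3]=0 -> L2[0][2]=19

Derivation:
vaddr = 117 = 0b1110101
Split: l1_idx=3, l2_idx=2, offset=5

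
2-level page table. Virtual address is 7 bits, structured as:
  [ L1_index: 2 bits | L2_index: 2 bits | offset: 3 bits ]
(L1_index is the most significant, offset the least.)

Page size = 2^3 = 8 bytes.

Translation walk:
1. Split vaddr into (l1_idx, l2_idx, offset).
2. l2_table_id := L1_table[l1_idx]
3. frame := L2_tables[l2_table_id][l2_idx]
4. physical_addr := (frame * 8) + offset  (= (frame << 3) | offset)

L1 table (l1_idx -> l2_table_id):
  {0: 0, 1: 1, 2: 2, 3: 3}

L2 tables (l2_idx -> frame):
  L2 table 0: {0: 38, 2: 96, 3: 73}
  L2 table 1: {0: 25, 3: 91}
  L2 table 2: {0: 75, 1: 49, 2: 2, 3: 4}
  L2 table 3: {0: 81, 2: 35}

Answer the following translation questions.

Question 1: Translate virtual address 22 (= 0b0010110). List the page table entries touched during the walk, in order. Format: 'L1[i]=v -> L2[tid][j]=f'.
vaddr = 22 = 0b0010110
Split: l1_idx=0, l2_idx=2, offset=6

Answer: L1[0]=0 -> L2[0][2]=96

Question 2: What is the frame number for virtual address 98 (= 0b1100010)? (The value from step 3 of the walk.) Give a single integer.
vaddr = 98: l1_idx=3, l2_idx=0
L1[3] = 3; L2[3][0] = 81

Answer: 81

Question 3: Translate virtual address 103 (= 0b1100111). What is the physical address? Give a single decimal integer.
Answer: 655

Derivation:
vaddr = 103 = 0b1100111
Split: l1_idx=3, l2_idx=0, offset=7
L1[3] = 3
L2[3][0] = 81
paddr = 81 * 8 + 7 = 655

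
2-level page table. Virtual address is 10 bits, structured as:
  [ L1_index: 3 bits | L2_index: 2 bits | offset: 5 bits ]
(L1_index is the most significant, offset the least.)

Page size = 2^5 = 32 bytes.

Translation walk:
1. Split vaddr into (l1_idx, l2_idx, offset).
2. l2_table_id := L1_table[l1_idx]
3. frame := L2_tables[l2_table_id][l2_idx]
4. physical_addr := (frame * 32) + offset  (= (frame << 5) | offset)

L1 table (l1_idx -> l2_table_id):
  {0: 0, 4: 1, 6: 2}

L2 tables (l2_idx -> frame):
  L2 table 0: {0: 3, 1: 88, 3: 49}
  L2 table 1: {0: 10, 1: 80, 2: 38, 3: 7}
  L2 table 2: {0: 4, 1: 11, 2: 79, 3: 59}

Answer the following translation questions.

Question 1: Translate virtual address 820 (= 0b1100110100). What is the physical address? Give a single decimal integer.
Answer: 372

Derivation:
vaddr = 820 = 0b1100110100
Split: l1_idx=6, l2_idx=1, offset=20
L1[6] = 2
L2[2][1] = 11
paddr = 11 * 32 + 20 = 372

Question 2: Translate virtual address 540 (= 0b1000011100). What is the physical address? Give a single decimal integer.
vaddr = 540 = 0b1000011100
Split: l1_idx=4, l2_idx=0, offset=28
L1[4] = 1
L2[1][0] = 10
paddr = 10 * 32 + 28 = 348

Answer: 348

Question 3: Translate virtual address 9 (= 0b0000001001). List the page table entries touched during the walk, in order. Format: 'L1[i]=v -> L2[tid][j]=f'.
Answer: L1[0]=0 -> L2[0][0]=3

Derivation:
vaddr = 9 = 0b0000001001
Split: l1_idx=0, l2_idx=0, offset=9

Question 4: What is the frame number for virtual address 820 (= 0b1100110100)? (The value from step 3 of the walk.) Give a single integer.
Answer: 11

Derivation:
vaddr = 820: l1_idx=6, l2_idx=1
L1[6] = 2; L2[2][1] = 11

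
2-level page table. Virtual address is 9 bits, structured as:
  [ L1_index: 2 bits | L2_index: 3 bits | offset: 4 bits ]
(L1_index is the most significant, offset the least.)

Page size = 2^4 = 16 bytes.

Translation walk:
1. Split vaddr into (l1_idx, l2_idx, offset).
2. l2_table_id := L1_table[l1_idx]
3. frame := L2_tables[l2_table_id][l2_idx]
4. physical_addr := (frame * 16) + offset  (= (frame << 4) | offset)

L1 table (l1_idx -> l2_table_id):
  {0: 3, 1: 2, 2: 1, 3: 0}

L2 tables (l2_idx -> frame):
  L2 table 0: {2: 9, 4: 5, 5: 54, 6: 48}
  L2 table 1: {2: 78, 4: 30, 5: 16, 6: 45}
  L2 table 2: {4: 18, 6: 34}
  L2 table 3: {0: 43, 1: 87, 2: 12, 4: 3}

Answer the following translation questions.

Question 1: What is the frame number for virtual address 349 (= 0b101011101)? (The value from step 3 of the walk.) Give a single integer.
vaddr = 349: l1_idx=2, l2_idx=5
L1[2] = 1; L2[1][5] = 16

Answer: 16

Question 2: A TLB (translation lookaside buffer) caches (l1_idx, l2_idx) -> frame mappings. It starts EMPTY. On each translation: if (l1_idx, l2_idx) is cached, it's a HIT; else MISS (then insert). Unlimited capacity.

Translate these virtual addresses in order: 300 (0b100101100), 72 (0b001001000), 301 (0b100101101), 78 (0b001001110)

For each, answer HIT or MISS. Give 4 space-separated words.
vaddr=300: (2,2) not in TLB -> MISS, insert
vaddr=72: (0,4) not in TLB -> MISS, insert
vaddr=301: (2,2) in TLB -> HIT
vaddr=78: (0,4) in TLB -> HIT

Answer: MISS MISS HIT HIT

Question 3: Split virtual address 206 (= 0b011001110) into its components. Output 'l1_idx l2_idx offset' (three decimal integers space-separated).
Answer: 1 4 14

Derivation:
vaddr = 206 = 0b011001110
  top 2 bits -> l1_idx = 1
  next 3 bits -> l2_idx = 4
  bottom 4 bits -> offset = 14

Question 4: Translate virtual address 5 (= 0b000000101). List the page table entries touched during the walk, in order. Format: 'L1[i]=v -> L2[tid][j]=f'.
Answer: L1[0]=3 -> L2[3][0]=43

Derivation:
vaddr = 5 = 0b000000101
Split: l1_idx=0, l2_idx=0, offset=5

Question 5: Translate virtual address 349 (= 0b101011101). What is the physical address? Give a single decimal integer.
vaddr = 349 = 0b101011101
Split: l1_idx=2, l2_idx=5, offset=13
L1[2] = 1
L2[1][5] = 16
paddr = 16 * 16 + 13 = 269

Answer: 269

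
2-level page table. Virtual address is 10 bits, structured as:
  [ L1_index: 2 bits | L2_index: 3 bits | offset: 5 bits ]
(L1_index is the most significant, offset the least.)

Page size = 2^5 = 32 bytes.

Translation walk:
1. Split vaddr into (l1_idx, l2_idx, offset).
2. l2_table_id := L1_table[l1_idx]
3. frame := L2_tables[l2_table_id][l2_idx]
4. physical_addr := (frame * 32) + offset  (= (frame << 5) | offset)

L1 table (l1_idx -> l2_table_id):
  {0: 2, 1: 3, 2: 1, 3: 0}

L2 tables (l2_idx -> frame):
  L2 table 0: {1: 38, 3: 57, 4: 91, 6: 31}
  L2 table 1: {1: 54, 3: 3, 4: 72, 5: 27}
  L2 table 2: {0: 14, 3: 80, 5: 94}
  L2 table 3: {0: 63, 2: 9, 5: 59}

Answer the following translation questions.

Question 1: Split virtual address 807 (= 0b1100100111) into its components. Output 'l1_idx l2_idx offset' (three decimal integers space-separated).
Answer: 3 1 7

Derivation:
vaddr = 807 = 0b1100100111
  top 2 bits -> l1_idx = 3
  next 3 bits -> l2_idx = 1
  bottom 5 bits -> offset = 7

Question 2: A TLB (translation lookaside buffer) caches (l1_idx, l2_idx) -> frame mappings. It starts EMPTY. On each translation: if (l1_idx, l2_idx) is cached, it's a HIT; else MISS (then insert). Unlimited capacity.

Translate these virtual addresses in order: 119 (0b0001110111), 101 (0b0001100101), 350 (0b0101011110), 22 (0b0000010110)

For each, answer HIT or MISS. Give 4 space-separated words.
vaddr=119: (0,3) not in TLB -> MISS, insert
vaddr=101: (0,3) in TLB -> HIT
vaddr=350: (1,2) not in TLB -> MISS, insert
vaddr=22: (0,0) not in TLB -> MISS, insert

Answer: MISS HIT MISS MISS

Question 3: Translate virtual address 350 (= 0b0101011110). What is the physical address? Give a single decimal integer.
Answer: 318

Derivation:
vaddr = 350 = 0b0101011110
Split: l1_idx=1, l2_idx=2, offset=30
L1[1] = 3
L2[3][2] = 9
paddr = 9 * 32 + 30 = 318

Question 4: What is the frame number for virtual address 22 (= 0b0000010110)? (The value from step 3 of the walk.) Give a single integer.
Answer: 14

Derivation:
vaddr = 22: l1_idx=0, l2_idx=0
L1[0] = 2; L2[2][0] = 14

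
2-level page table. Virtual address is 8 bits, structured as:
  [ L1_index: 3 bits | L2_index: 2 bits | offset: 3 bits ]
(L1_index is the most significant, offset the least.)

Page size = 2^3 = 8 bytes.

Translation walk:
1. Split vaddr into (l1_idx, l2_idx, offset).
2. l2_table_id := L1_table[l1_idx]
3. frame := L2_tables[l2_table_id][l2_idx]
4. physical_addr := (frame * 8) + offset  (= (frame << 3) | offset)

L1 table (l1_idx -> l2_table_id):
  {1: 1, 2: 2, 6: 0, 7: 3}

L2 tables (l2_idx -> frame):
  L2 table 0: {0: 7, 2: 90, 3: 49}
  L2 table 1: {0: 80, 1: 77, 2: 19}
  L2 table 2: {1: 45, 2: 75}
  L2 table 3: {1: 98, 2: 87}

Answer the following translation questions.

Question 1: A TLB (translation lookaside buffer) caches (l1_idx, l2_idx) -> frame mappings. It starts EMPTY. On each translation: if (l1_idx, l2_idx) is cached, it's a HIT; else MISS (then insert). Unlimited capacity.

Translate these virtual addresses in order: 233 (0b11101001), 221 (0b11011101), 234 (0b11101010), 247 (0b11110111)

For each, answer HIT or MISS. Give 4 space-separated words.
Answer: MISS MISS HIT MISS

Derivation:
vaddr=233: (7,1) not in TLB -> MISS, insert
vaddr=221: (6,3) not in TLB -> MISS, insert
vaddr=234: (7,1) in TLB -> HIT
vaddr=247: (7,2) not in TLB -> MISS, insert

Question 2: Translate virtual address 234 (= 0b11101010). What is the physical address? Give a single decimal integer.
vaddr = 234 = 0b11101010
Split: l1_idx=7, l2_idx=1, offset=2
L1[7] = 3
L2[3][1] = 98
paddr = 98 * 8 + 2 = 786

Answer: 786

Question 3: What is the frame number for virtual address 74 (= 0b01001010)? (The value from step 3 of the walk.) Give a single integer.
Answer: 45

Derivation:
vaddr = 74: l1_idx=2, l2_idx=1
L1[2] = 2; L2[2][1] = 45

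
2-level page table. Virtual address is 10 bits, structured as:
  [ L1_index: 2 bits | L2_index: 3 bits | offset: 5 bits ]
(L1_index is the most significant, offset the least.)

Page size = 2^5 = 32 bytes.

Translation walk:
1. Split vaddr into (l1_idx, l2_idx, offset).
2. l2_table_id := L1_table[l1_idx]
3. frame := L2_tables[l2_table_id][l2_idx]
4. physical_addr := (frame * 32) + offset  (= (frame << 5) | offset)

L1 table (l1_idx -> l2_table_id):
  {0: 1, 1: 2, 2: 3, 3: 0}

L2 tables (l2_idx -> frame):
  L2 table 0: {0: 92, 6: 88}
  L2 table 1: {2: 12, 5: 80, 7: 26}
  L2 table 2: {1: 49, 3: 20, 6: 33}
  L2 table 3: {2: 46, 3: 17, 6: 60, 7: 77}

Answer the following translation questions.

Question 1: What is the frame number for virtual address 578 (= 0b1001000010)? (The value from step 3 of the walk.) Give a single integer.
vaddr = 578: l1_idx=2, l2_idx=2
L1[2] = 3; L2[3][2] = 46

Answer: 46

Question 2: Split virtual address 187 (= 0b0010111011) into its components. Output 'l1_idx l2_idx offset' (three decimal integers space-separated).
Answer: 0 5 27

Derivation:
vaddr = 187 = 0b0010111011
  top 2 bits -> l1_idx = 0
  next 3 bits -> l2_idx = 5
  bottom 5 bits -> offset = 27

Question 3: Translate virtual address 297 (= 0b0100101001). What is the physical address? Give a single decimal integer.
Answer: 1577

Derivation:
vaddr = 297 = 0b0100101001
Split: l1_idx=1, l2_idx=1, offset=9
L1[1] = 2
L2[2][1] = 49
paddr = 49 * 32 + 9 = 1577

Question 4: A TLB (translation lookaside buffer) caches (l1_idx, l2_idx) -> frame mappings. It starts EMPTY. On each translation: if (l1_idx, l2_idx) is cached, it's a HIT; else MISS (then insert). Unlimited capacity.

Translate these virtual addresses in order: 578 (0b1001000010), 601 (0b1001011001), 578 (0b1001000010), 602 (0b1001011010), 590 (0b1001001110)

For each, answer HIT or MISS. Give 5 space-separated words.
vaddr=578: (2,2) not in TLB -> MISS, insert
vaddr=601: (2,2) in TLB -> HIT
vaddr=578: (2,2) in TLB -> HIT
vaddr=602: (2,2) in TLB -> HIT
vaddr=590: (2,2) in TLB -> HIT

Answer: MISS HIT HIT HIT HIT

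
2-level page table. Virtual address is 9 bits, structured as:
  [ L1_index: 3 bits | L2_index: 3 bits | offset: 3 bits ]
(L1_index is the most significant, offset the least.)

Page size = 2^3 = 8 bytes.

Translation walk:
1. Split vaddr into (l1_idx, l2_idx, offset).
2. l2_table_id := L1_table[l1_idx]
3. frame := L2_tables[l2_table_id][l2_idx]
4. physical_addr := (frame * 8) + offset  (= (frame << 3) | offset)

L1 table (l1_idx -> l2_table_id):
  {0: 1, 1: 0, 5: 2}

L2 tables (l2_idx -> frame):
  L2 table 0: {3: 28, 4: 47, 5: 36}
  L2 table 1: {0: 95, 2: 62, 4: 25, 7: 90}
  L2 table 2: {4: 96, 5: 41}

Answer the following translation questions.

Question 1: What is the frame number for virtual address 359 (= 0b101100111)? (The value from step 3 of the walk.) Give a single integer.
Answer: 96

Derivation:
vaddr = 359: l1_idx=5, l2_idx=4
L1[5] = 2; L2[2][4] = 96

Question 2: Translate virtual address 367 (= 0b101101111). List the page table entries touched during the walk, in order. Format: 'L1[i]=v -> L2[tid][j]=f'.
vaddr = 367 = 0b101101111
Split: l1_idx=5, l2_idx=5, offset=7

Answer: L1[5]=2 -> L2[2][5]=41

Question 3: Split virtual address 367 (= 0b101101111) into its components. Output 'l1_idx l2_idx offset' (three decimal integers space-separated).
Answer: 5 5 7

Derivation:
vaddr = 367 = 0b101101111
  top 3 bits -> l1_idx = 5
  next 3 bits -> l2_idx = 5
  bottom 3 bits -> offset = 7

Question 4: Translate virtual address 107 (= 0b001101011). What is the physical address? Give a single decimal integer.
Answer: 291

Derivation:
vaddr = 107 = 0b001101011
Split: l1_idx=1, l2_idx=5, offset=3
L1[1] = 0
L2[0][5] = 36
paddr = 36 * 8 + 3 = 291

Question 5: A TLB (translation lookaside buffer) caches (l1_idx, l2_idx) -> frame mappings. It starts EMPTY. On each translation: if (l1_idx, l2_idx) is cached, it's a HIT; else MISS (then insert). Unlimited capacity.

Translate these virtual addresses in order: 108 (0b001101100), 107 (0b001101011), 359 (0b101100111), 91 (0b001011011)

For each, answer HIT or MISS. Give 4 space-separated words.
Answer: MISS HIT MISS MISS

Derivation:
vaddr=108: (1,5) not in TLB -> MISS, insert
vaddr=107: (1,5) in TLB -> HIT
vaddr=359: (5,4) not in TLB -> MISS, insert
vaddr=91: (1,3) not in TLB -> MISS, insert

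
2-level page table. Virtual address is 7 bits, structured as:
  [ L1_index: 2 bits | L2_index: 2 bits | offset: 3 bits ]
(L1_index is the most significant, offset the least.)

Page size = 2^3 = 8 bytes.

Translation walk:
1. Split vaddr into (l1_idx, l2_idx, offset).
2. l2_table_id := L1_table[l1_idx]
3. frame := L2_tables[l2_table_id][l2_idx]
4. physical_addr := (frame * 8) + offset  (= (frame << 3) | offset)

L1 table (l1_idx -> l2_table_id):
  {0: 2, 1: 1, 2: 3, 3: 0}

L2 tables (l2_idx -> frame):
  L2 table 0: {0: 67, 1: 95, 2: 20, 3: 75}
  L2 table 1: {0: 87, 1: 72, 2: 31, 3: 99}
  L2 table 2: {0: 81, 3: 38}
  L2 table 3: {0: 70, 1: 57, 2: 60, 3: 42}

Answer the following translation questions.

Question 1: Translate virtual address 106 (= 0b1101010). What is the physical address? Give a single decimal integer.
Answer: 762

Derivation:
vaddr = 106 = 0b1101010
Split: l1_idx=3, l2_idx=1, offset=2
L1[3] = 0
L2[0][1] = 95
paddr = 95 * 8 + 2 = 762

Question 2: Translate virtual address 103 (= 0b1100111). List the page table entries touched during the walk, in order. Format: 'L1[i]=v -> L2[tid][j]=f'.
Answer: L1[3]=0 -> L2[0][0]=67

Derivation:
vaddr = 103 = 0b1100111
Split: l1_idx=3, l2_idx=0, offset=7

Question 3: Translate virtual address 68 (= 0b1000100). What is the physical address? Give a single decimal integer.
Answer: 564

Derivation:
vaddr = 68 = 0b1000100
Split: l1_idx=2, l2_idx=0, offset=4
L1[2] = 3
L2[3][0] = 70
paddr = 70 * 8 + 4 = 564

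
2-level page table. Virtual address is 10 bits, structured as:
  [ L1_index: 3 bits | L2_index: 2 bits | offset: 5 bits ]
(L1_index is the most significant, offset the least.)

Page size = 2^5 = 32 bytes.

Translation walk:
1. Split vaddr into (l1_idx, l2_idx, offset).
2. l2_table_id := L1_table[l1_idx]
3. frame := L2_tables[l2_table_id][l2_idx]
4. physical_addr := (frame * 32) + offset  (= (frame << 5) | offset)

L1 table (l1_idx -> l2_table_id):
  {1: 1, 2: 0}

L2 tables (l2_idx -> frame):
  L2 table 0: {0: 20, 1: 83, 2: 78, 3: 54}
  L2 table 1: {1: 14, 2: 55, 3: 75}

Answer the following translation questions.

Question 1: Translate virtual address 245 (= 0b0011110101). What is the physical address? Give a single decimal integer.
Answer: 2421

Derivation:
vaddr = 245 = 0b0011110101
Split: l1_idx=1, l2_idx=3, offset=21
L1[1] = 1
L2[1][3] = 75
paddr = 75 * 32 + 21 = 2421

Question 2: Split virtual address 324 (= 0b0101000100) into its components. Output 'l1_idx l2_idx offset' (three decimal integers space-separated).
Answer: 2 2 4

Derivation:
vaddr = 324 = 0b0101000100
  top 3 bits -> l1_idx = 2
  next 2 bits -> l2_idx = 2
  bottom 5 bits -> offset = 4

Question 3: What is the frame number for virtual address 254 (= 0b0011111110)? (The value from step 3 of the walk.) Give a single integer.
vaddr = 254: l1_idx=1, l2_idx=3
L1[1] = 1; L2[1][3] = 75

Answer: 75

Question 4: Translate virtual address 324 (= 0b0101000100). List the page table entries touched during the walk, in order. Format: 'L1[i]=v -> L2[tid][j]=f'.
vaddr = 324 = 0b0101000100
Split: l1_idx=2, l2_idx=2, offset=4

Answer: L1[2]=0 -> L2[0][2]=78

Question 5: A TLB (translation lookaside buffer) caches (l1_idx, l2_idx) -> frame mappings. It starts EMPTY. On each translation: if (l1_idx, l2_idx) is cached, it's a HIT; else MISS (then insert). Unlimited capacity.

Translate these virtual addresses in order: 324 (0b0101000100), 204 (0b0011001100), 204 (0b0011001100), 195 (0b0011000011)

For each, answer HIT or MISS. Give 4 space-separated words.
Answer: MISS MISS HIT HIT

Derivation:
vaddr=324: (2,2) not in TLB -> MISS, insert
vaddr=204: (1,2) not in TLB -> MISS, insert
vaddr=204: (1,2) in TLB -> HIT
vaddr=195: (1,2) in TLB -> HIT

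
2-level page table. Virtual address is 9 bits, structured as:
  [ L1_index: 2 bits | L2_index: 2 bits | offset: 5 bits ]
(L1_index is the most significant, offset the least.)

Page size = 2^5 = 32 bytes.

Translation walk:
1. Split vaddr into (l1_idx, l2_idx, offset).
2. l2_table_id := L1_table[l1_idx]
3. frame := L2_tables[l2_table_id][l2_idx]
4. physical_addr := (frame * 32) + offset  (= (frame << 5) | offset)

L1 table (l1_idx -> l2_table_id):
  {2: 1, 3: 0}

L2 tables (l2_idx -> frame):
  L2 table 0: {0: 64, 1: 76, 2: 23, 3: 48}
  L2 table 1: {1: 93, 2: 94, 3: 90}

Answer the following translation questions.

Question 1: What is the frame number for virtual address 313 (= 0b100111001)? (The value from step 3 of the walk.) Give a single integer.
vaddr = 313: l1_idx=2, l2_idx=1
L1[2] = 1; L2[1][1] = 93

Answer: 93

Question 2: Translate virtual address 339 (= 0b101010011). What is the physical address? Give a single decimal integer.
Answer: 3027

Derivation:
vaddr = 339 = 0b101010011
Split: l1_idx=2, l2_idx=2, offset=19
L1[2] = 1
L2[1][2] = 94
paddr = 94 * 32 + 19 = 3027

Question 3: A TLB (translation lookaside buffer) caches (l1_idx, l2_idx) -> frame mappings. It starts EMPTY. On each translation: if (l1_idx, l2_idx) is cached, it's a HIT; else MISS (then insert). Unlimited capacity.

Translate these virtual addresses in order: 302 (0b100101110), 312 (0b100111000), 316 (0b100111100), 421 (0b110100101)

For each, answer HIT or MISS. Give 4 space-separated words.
vaddr=302: (2,1) not in TLB -> MISS, insert
vaddr=312: (2,1) in TLB -> HIT
vaddr=316: (2,1) in TLB -> HIT
vaddr=421: (3,1) not in TLB -> MISS, insert

Answer: MISS HIT HIT MISS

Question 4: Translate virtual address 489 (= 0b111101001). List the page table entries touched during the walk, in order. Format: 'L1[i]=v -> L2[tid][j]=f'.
vaddr = 489 = 0b111101001
Split: l1_idx=3, l2_idx=3, offset=9

Answer: L1[3]=0 -> L2[0][3]=48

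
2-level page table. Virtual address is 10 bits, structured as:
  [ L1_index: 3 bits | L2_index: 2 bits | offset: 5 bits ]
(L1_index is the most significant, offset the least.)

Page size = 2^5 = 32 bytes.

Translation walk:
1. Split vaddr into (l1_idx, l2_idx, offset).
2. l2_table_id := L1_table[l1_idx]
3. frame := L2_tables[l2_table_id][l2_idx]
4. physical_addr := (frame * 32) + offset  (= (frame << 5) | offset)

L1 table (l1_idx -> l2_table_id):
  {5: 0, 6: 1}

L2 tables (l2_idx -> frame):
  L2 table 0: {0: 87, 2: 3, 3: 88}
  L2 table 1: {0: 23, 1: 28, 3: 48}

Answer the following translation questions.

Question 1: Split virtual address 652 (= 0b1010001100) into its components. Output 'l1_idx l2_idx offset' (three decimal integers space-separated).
Answer: 5 0 12

Derivation:
vaddr = 652 = 0b1010001100
  top 3 bits -> l1_idx = 5
  next 2 bits -> l2_idx = 0
  bottom 5 bits -> offset = 12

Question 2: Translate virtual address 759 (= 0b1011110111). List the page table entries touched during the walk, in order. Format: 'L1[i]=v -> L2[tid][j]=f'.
Answer: L1[5]=0 -> L2[0][3]=88

Derivation:
vaddr = 759 = 0b1011110111
Split: l1_idx=5, l2_idx=3, offset=23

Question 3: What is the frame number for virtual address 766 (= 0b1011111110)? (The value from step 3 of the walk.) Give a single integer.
Answer: 88

Derivation:
vaddr = 766: l1_idx=5, l2_idx=3
L1[5] = 0; L2[0][3] = 88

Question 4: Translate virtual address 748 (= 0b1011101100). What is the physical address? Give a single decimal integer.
Answer: 2828

Derivation:
vaddr = 748 = 0b1011101100
Split: l1_idx=5, l2_idx=3, offset=12
L1[5] = 0
L2[0][3] = 88
paddr = 88 * 32 + 12 = 2828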